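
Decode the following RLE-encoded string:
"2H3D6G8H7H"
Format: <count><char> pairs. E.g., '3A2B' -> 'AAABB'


Expanding each <count><char> pair:
  2H -> 'HH'
  3D -> 'DDD'
  6G -> 'GGGGGG'
  8H -> 'HHHHHHHH'
  7H -> 'HHHHHHH'

Decoded = HHDDDGGGGGGHHHHHHHHHHHHHHH


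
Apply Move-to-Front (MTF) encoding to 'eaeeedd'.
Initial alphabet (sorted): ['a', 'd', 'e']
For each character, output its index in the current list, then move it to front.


MTF encoding:
'e': index 2 in ['a', 'd', 'e'] -> ['e', 'a', 'd']
'a': index 1 in ['e', 'a', 'd'] -> ['a', 'e', 'd']
'e': index 1 in ['a', 'e', 'd'] -> ['e', 'a', 'd']
'e': index 0 in ['e', 'a', 'd'] -> ['e', 'a', 'd']
'e': index 0 in ['e', 'a', 'd'] -> ['e', 'a', 'd']
'd': index 2 in ['e', 'a', 'd'] -> ['d', 'e', 'a']
'd': index 0 in ['d', 'e', 'a'] -> ['d', 'e', 'a']


Output: [2, 1, 1, 0, 0, 2, 0]


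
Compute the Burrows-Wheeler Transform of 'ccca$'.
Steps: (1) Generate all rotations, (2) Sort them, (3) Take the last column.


Rotations (sorted):
  0: $ccca -> last char: a
  1: a$ccc -> last char: c
  2: ca$cc -> last char: c
  3: cca$c -> last char: c
  4: ccca$ -> last char: $


BWT = accc$


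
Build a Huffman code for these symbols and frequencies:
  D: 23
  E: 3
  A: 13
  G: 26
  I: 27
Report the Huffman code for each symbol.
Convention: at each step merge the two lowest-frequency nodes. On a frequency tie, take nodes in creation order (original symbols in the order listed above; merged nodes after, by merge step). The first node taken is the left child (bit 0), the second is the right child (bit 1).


Huffman tree construction:
Step 1: Merge E(3) + A(13) = 16
Step 2: Merge (E+A)(16) + D(23) = 39
Step 3: Merge G(26) + I(27) = 53
Step 4: Merge ((E+A)+D)(39) + (G+I)(53) = 92
Read each symbol's code off the tree from the root (left child = 0, right child = 1).

Codes:
  D: 01 (length 2)
  E: 000 (length 3)
  A: 001 (length 3)
  G: 10 (length 2)
  I: 11 (length 2)
Average code length: 200/92 = 2.1739 bits/symbol


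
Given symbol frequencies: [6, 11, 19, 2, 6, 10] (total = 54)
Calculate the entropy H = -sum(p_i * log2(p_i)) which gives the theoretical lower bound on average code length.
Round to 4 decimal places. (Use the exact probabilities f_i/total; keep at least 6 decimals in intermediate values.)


Per-symbol terms -p_i * log2(p_i) with p_i = f_i/54:
  p = 6/54 = 0.111111: log2(p) = -3.169925, -p*log2(p) = 0.352214
  p = 11/54 = 0.203704: log2(p) = -2.295456, -p*log2(p) = 0.467593
  p = 19/54 = 0.351852: log2(p) = -1.506960, -p*log2(p) = 0.530227
  p = 2/54 = 0.037037: log2(p) = -4.754888, -p*log2(p) = 0.176107
  p = 6/54 = 0.111111: log2(p) = -3.169925, -p*log2(p) = 0.352214
  p = 10/54 = 0.185185: log2(p) = -2.432959, -p*log2(p) = 0.450548
H = 0.352214 + 0.467593 + 0.530227 + 0.176107 + 0.352214 + 0.450548 = 2.328903

H = 2.3289 bits/symbol


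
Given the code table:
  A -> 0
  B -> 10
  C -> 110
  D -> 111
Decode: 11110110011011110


Decoding:
111 -> D
10 -> B
110 -> C
0 -> A
110 -> C
111 -> D
10 -> B


Result: DBCACDB


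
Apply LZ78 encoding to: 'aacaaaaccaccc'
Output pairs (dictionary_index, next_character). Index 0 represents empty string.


LZ78 encoding steps:
Dictionary: {0: ''}
Step 1: w='' (idx 0), next='a' -> output (0, 'a'), add 'a' as idx 1
Step 2: w='a' (idx 1), next='c' -> output (1, 'c'), add 'ac' as idx 2
Step 3: w='a' (idx 1), next='a' -> output (1, 'a'), add 'aa' as idx 3
Step 4: w='aa' (idx 3), next='c' -> output (3, 'c'), add 'aac' as idx 4
Step 5: w='' (idx 0), next='c' -> output (0, 'c'), add 'c' as idx 5
Step 6: w='ac' (idx 2), next='c' -> output (2, 'c'), add 'acc' as idx 6
Step 7: w='c' (idx 5), end of input -> output (5, '')


Encoded: [(0, 'a'), (1, 'c'), (1, 'a'), (3, 'c'), (0, 'c'), (2, 'c'), (5, '')]


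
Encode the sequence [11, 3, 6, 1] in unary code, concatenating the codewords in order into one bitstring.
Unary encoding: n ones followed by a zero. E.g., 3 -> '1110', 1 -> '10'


Encode each number as n ones followed by a terminating 0:
  11 -> 111111111110 (12 bits)
  3 -> 1110 (4 bits)
  6 -> 1111110 (7 bits)
  1 -> 10 (2 bits)
Total length = 12 + 4 + 7 + 2 = 25 bits.

Unary([11, 3, 6, 1]) = 1111111111101110111111010 (25 bits)


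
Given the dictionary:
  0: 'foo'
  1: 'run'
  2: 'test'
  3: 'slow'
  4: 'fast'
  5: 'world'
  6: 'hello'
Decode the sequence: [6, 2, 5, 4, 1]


Look up each index in the dictionary:
  6 -> 'hello'
  2 -> 'test'
  5 -> 'world'
  4 -> 'fast'
  1 -> 'run'

Decoded: "hello test world fast run"


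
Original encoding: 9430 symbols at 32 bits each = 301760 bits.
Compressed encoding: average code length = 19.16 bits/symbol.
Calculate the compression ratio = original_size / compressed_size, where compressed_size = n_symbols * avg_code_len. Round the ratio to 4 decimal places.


original_size = n_symbols * orig_bits = 9430 * 32 = 301760 bits
compressed_size = n_symbols * avg_code_len = 9430 * 19.16 = 180678.8 bits
ratio = original_size / compressed_size = 301760 / 180678.8 = 1.6701

Compression ratio = 1.6701


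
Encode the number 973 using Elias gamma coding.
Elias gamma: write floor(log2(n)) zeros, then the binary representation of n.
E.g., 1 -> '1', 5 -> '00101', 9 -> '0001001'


num_bits = floor(log2(973)) + 1 = 10
leading_zeros = num_bits - 1 = 9
binary(973) = 1111001101

Elias gamma(973) = '000000000' + '1111001101' = 0000000001111001101 (19 bits)


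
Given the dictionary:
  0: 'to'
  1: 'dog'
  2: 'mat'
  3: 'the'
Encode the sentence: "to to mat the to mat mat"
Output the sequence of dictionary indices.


Look up each word in the dictionary:
  'to' -> 0
  'to' -> 0
  'mat' -> 2
  'the' -> 3
  'to' -> 0
  'mat' -> 2
  'mat' -> 2

Encoded: [0, 0, 2, 3, 0, 2, 2]


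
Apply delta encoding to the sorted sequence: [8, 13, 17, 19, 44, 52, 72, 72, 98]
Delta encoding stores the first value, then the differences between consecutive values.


First value: 8
Deltas:
  13 - 8 = 5
  17 - 13 = 4
  19 - 17 = 2
  44 - 19 = 25
  52 - 44 = 8
  72 - 52 = 20
  72 - 72 = 0
  98 - 72 = 26


Delta encoded: [8, 5, 4, 2, 25, 8, 20, 0, 26]


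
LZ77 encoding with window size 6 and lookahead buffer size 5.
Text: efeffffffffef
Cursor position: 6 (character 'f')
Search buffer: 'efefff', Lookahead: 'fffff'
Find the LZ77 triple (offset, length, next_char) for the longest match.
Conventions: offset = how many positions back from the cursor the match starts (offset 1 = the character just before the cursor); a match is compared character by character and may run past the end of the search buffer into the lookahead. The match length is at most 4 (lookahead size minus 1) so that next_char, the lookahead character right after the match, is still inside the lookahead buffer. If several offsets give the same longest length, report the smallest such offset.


Try each offset into the search buffer:
  offset=1 (pos 5, char 'f'): match length 4
  offset=2 (pos 4, char 'f'): match length 4
  offset=3 (pos 3, char 'f'): match length 4
  offset=4 (pos 2, char 'e'): match length 0
  offset=5 (pos 1, char 'f'): match length 1
  offset=6 (pos 0, char 'e'): match length 0
Longest match has length 4, found at offsets 1, 2, 3; take the smallest, offset 1.
next_char = character at position 6 + 4 = 10 -> 'f'

Best match: offset=1, length=4 (matching 'ffff' starting at position 5)
LZ77 triple: (1, 4, 'f')


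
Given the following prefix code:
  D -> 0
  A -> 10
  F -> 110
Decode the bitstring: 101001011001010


Decoding step by step:
Bits 10 -> A
Bits 10 -> A
Bits 0 -> D
Bits 10 -> A
Bits 110 -> F
Bits 0 -> D
Bits 10 -> A
Bits 10 -> A


Decoded message: AADAFDAA


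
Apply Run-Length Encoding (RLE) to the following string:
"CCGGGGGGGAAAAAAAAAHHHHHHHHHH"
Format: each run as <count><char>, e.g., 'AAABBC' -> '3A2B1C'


Scanning runs left to right:
  i=0: run of 'C' x 2 -> '2C'
  i=2: run of 'G' x 7 -> '7G'
  i=9: run of 'A' x 9 -> '9A'
  i=18: run of 'H' x 10 -> '10H'

RLE = 2C7G9A10H


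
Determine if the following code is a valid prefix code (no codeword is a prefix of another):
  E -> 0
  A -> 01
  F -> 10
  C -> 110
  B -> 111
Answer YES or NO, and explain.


Checking each pair (does one codeword prefix another?):
  E='0' vs A='01': prefix -- VIOLATION

NO -- this is NOT a valid prefix code. E (0) is a prefix of A (01).


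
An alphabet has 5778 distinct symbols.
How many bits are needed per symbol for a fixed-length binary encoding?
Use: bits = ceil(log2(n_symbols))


log2(5778) = 12.4964
Bracket: 2^12 = 4096 < 5778 <= 2^13 = 8192
So ceil(log2(5778)) = 13

bits = ceil(log2(5778)) = ceil(12.4964) = 13 bits


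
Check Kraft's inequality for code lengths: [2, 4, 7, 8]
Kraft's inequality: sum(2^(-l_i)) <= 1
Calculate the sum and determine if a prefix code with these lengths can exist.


Sum = 2^(-2) + 2^(-4) + 2^(-7) + 2^(-8)
    = 0.25 + 0.0625 + 0.0078125 + 0.00390625
    = 83/256 = 0.32421875
Since 0.32421875 <= 1, Kraft's inequality IS satisfied.
A prefix code with these lengths CAN exist.

Kraft sum = 0.32421875. Satisfied.


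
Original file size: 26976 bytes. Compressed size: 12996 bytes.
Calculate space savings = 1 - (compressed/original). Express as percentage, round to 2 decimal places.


ratio = compressed/original = 12996/26976 = 0.481762
savings = 1 - ratio = 1 - 0.481762 = 0.518238
as a percentage: 0.518238 * 100 = 51.82%

Space savings = 1 - 12996/26976 = 51.82%


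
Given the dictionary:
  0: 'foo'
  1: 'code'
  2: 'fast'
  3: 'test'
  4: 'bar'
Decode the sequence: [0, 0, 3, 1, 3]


Look up each index in the dictionary:
  0 -> 'foo'
  0 -> 'foo'
  3 -> 'test'
  1 -> 'code'
  3 -> 'test'

Decoded: "foo foo test code test"


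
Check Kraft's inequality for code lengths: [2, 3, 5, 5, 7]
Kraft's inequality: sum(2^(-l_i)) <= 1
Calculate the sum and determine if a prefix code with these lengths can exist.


Sum = 2^(-2) + 2^(-3) + 2^(-5) + 2^(-5) + 2^(-7)
    = 0.25 + 0.125 + 0.03125 + 0.03125 + 0.0078125
    = 57/128 = 0.4453125
Since 0.4453125 <= 1, Kraft's inequality IS satisfied.
A prefix code with these lengths CAN exist.

Kraft sum = 0.4453125. Satisfied.


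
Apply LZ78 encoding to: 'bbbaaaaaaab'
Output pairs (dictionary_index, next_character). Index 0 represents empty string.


LZ78 encoding steps:
Dictionary: {0: ''}
Step 1: w='' (idx 0), next='b' -> output (0, 'b'), add 'b' as idx 1
Step 2: w='b' (idx 1), next='b' -> output (1, 'b'), add 'bb' as idx 2
Step 3: w='' (idx 0), next='a' -> output (0, 'a'), add 'a' as idx 3
Step 4: w='a' (idx 3), next='a' -> output (3, 'a'), add 'aa' as idx 4
Step 5: w='aa' (idx 4), next='a' -> output (4, 'a'), add 'aaa' as idx 5
Step 6: w='a' (idx 3), next='b' -> output (3, 'b'), add 'ab' as idx 6


Encoded: [(0, 'b'), (1, 'b'), (0, 'a'), (3, 'a'), (4, 'a'), (3, 'b')]


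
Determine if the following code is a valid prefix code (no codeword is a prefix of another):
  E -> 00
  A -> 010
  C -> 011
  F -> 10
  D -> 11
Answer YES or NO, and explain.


Checking each pair (does one codeword prefix another?):
  E='00' vs A='010': no prefix
  E='00' vs C='011': no prefix
  E='00' vs F='10': no prefix
  E='00' vs D='11': no prefix
  A='010' vs E='00': no prefix
  A='010' vs C='011': no prefix
  A='010' vs F='10': no prefix
  A='010' vs D='11': no prefix
  C='011' vs E='00': no prefix
  C='011' vs A='010': no prefix
  C='011' vs F='10': no prefix
  C='011' vs D='11': no prefix
  F='10' vs E='00': no prefix
  F='10' vs A='010': no prefix
  F='10' vs C='011': no prefix
  F='10' vs D='11': no prefix
  D='11' vs E='00': no prefix
  D='11' vs A='010': no prefix
  D='11' vs C='011': no prefix
  D='11' vs F='10': no prefix
No violation found over all pairs.

YES -- this is a valid prefix code. No codeword is a prefix of any other codeword.


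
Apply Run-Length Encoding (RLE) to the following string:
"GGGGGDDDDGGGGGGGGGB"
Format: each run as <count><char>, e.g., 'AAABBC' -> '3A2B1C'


Scanning runs left to right:
  i=0: run of 'G' x 5 -> '5G'
  i=5: run of 'D' x 4 -> '4D'
  i=9: run of 'G' x 9 -> '9G'
  i=18: run of 'B' x 1 -> '1B'

RLE = 5G4D9G1B


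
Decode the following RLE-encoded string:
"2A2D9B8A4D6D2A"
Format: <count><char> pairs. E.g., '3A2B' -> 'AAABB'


Expanding each <count><char> pair:
  2A -> 'AA'
  2D -> 'DD'
  9B -> 'BBBBBBBBB'
  8A -> 'AAAAAAAA'
  4D -> 'DDDD'
  6D -> 'DDDDDD'
  2A -> 'AA'

Decoded = AADDBBBBBBBBBAAAAAAAADDDDDDDDDDAA


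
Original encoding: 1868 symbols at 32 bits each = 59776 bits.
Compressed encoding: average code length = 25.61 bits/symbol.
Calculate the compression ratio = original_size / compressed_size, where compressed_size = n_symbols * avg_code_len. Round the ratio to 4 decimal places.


original_size = n_symbols * orig_bits = 1868 * 32 = 59776 bits
compressed_size = n_symbols * avg_code_len = 1868 * 25.61 = 47839.48 bits
ratio = original_size / compressed_size = 59776 / 47839.48 = 1.2495

Compression ratio = 1.2495


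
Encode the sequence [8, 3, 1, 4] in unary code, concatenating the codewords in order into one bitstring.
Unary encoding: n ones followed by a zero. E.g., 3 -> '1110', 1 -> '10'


Encode each number as n ones followed by a terminating 0:
  8 -> 111111110 (9 bits)
  3 -> 1110 (4 bits)
  1 -> 10 (2 bits)
  4 -> 11110 (5 bits)
Total length = 9 + 4 + 2 + 5 = 20 bits.

Unary([8, 3, 1, 4]) = 11111111011101011110 (20 bits)


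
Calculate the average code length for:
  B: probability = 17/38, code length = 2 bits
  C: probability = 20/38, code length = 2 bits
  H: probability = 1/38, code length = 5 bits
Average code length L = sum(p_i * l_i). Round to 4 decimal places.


Weighted contributions p_i * l_i:
  B: (17/38) * 2 = 34/38
  C: (20/38) * 2 = 40/38
  H: (1/38) * 5 = 5/38
Sum = (34 + 40 + 5)/38 = 79/38

L = 79/38 = 2.0789 bits/symbol


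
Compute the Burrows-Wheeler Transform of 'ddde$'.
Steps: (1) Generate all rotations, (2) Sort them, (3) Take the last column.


Rotations (sorted):
  0: $ddde -> last char: e
  1: ddde$ -> last char: $
  2: dde$d -> last char: d
  3: de$dd -> last char: d
  4: e$ddd -> last char: d


BWT = e$ddd


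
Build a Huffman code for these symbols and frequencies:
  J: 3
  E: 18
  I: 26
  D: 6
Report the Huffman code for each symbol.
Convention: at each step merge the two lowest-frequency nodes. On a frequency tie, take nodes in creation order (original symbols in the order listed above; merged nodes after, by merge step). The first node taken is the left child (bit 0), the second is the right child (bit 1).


Huffman tree construction:
Step 1: Merge J(3) + D(6) = 9
Step 2: Merge (J+D)(9) + E(18) = 27
Step 3: Merge I(26) + ((J+D)+E)(27) = 53
Read each symbol's code off the tree from the root (left child = 0, right child = 1).

Codes:
  J: 100 (length 3)
  E: 11 (length 2)
  I: 0 (length 1)
  D: 101 (length 3)
Average code length: 89/53 = 1.6792 bits/symbol


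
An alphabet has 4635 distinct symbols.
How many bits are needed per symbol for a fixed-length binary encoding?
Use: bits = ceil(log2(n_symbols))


log2(4635) = 12.1784
Bracket: 2^12 = 4096 < 4635 <= 2^13 = 8192
So ceil(log2(4635)) = 13

bits = ceil(log2(4635)) = ceil(12.1784) = 13 bits


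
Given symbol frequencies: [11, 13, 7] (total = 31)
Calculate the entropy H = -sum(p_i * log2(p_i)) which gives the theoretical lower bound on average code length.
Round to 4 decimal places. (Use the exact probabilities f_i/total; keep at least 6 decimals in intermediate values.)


Per-symbol terms -p_i * log2(p_i) with p_i = f_i/31:
  p = 11/31 = 0.354839: log2(p) = -1.494765, -p*log2(p) = 0.530400
  p = 13/31 = 0.419355: log2(p) = -1.253757, -p*log2(p) = 0.525769
  p = 7/31 = 0.225806: log2(p) = -2.146841, -p*log2(p) = 0.484771
H = 0.530400 + 0.525769 + 0.484771 = 1.540940

H = 1.5409 bits/symbol


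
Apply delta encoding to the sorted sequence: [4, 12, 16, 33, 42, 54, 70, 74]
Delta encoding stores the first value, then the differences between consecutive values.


First value: 4
Deltas:
  12 - 4 = 8
  16 - 12 = 4
  33 - 16 = 17
  42 - 33 = 9
  54 - 42 = 12
  70 - 54 = 16
  74 - 70 = 4


Delta encoded: [4, 8, 4, 17, 9, 12, 16, 4]


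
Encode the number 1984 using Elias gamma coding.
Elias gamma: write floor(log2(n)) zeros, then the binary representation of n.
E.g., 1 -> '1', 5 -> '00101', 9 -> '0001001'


num_bits = floor(log2(1984)) + 1 = 11
leading_zeros = num_bits - 1 = 10
binary(1984) = 11111000000

Elias gamma(1984) = '0000000000' + '11111000000' = 000000000011111000000 (21 bits)


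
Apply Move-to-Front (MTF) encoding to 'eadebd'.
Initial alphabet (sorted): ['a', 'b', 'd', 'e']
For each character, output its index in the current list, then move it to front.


MTF encoding:
'e': index 3 in ['a', 'b', 'd', 'e'] -> ['e', 'a', 'b', 'd']
'a': index 1 in ['e', 'a', 'b', 'd'] -> ['a', 'e', 'b', 'd']
'd': index 3 in ['a', 'e', 'b', 'd'] -> ['d', 'a', 'e', 'b']
'e': index 2 in ['d', 'a', 'e', 'b'] -> ['e', 'd', 'a', 'b']
'b': index 3 in ['e', 'd', 'a', 'b'] -> ['b', 'e', 'd', 'a']
'd': index 2 in ['b', 'e', 'd', 'a'] -> ['d', 'b', 'e', 'a']


Output: [3, 1, 3, 2, 3, 2]


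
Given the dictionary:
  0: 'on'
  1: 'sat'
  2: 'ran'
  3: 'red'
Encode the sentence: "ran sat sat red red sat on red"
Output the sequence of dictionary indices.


Look up each word in the dictionary:
  'ran' -> 2
  'sat' -> 1
  'sat' -> 1
  'red' -> 3
  'red' -> 3
  'sat' -> 1
  'on' -> 0
  'red' -> 3

Encoded: [2, 1, 1, 3, 3, 1, 0, 3]


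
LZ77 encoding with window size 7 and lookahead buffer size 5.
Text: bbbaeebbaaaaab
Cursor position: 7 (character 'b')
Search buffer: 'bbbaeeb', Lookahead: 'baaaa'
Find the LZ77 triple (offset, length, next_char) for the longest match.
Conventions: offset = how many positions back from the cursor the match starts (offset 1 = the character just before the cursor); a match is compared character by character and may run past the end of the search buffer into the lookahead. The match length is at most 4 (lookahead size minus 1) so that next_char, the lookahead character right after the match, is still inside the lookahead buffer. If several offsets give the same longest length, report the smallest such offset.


Try each offset into the search buffer:
  offset=1 (pos 6, char 'b'): match length 1
  offset=2 (pos 5, char 'e'): match length 0
  offset=3 (pos 4, char 'e'): match length 0
  offset=4 (pos 3, char 'a'): match length 0
  offset=5 (pos 2, char 'b'): match length 2
  offset=6 (pos 1, char 'b'): match length 1
  offset=7 (pos 0, char 'b'): match length 1
Longest match has length 2 at offset 5.
next_char = character at position 7 + 2 = 9 -> 'a'

Best match: offset=5, length=2 (matching 'ba' starting at position 2)
LZ77 triple: (5, 2, 'a')


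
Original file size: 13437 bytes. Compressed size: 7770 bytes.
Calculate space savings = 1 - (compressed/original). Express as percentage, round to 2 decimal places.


ratio = compressed/original = 7770/13437 = 0.578254
savings = 1 - ratio = 1 - 0.578254 = 0.421746
as a percentage: 0.421746 * 100 = 42.17%

Space savings = 1 - 7770/13437 = 42.17%


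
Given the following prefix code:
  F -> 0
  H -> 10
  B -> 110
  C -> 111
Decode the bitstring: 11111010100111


Decoding step by step:
Bits 111 -> C
Bits 110 -> B
Bits 10 -> H
Bits 10 -> H
Bits 0 -> F
Bits 111 -> C


Decoded message: CBHHFC


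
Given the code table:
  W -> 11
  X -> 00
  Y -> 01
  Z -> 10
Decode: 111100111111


Decoding:
11 -> W
11 -> W
00 -> X
11 -> W
11 -> W
11 -> W


Result: WWXWWW


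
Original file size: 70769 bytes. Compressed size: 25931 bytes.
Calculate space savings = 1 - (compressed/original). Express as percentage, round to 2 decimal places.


ratio = compressed/original = 25931/70769 = 0.366417
savings = 1 - ratio = 1 - 0.366417 = 0.633583
as a percentage: 0.633583 * 100 = 63.36%

Space savings = 1 - 25931/70769 = 63.36%


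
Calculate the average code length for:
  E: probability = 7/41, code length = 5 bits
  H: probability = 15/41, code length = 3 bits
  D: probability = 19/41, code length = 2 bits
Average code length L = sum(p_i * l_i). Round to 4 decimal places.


Weighted contributions p_i * l_i:
  E: (7/41) * 5 = 35/41
  H: (15/41) * 3 = 45/41
  D: (19/41) * 2 = 38/41
Sum = (35 + 45 + 38)/41 = 118/41

L = 118/41 = 2.8780 bits/symbol


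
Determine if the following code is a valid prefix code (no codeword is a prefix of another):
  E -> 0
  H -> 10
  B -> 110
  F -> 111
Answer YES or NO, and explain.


Checking each pair (does one codeword prefix another?):
  E='0' vs H='10': no prefix
  E='0' vs B='110': no prefix
  E='0' vs F='111': no prefix
  H='10' vs E='0': no prefix
  H='10' vs B='110': no prefix
  H='10' vs F='111': no prefix
  B='110' vs E='0': no prefix
  B='110' vs H='10': no prefix
  B='110' vs F='111': no prefix
  F='111' vs E='0': no prefix
  F='111' vs H='10': no prefix
  F='111' vs B='110': no prefix
No violation found over all pairs.

YES -- this is a valid prefix code. No codeword is a prefix of any other codeword.


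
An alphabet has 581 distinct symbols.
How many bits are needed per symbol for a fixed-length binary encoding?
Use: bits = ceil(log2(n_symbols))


log2(581) = 9.1824
Bracket: 2^9 = 512 < 581 <= 2^10 = 1024
So ceil(log2(581)) = 10

bits = ceil(log2(581)) = ceil(9.1824) = 10 bits


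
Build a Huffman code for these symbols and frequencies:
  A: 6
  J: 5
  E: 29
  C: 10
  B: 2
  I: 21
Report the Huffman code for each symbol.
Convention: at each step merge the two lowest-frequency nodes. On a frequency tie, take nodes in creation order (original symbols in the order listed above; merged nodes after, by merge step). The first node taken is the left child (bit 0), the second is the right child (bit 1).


Huffman tree construction:
Step 1: Merge B(2) + J(5) = 7
Step 2: Merge A(6) + (B+J)(7) = 13
Step 3: Merge C(10) + (A+(B+J))(13) = 23
Step 4: Merge I(21) + (C+(A+(B+J)))(23) = 44
Step 5: Merge E(29) + (I+(C+(A+(B+J))))(44) = 73
Read each symbol's code off the tree from the root (left child = 0, right child = 1).

Codes:
  A: 1110 (length 4)
  J: 11111 (length 5)
  E: 0 (length 1)
  C: 110 (length 3)
  B: 11110 (length 5)
  I: 10 (length 2)
Average code length: 160/73 = 2.1918 bits/symbol


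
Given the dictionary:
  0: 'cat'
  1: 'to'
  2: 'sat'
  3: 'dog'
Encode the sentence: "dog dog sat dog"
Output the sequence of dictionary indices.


Look up each word in the dictionary:
  'dog' -> 3
  'dog' -> 3
  'sat' -> 2
  'dog' -> 3

Encoded: [3, 3, 2, 3]


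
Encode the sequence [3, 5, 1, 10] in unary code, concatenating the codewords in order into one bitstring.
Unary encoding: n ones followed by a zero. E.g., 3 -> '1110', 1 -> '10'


Encode each number as n ones followed by a terminating 0:
  3 -> 1110 (4 bits)
  5 -> 111110 (6 bits)
  1 -> 10 (2 bits)
  10 -> 11111111110 (11 bits)
Total length = 4 + 6 + 2 + 11 = 23 bits.

Unary([3, 5, 1, 10]) = 11101111101011111111110 (23 bits)


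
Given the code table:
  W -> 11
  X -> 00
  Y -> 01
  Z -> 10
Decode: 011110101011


Decoding:
01 -> Y
11 -> W
10 -> Z
10 -> Z
10 -> Z
11 -> W


Result: YWZZZW


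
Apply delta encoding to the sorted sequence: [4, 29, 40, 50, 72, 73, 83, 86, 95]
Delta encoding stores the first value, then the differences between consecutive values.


First value: 4
Deltas:
  29 - 4 = 25
  40 - 29 = 11
  50 - 40 = 10
  72 - 50 = 22
  73 - 72 = 1
  83 - 73 = 10
  86 - 83 = 3
  95 - 86 = 9


Delta encoded: [4, 25, 11, 10, 22, 1, 10, 3, 9]


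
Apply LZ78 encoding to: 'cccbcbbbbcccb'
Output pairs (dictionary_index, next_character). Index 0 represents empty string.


LZ78 encoding steps:
Dictionary: {0: ''}
Step 1: w='' (idx 0), next='c' -> output (0, 'c'), add 'c' as idx 1
Step 2: w='c' (idx 1), next='c' -> output (1, 'c'), add 'cc' as idx 2
Step 3: w='' (idx 0), next='b' -> output (0, 'b'), add 'b' as idx 3
Step 4: w='c' (idx 1), next='b' -> output (1, 'b'), add 'cb' as idx 4
Step 5: w='b' (idx 3), next='b' -> output (3, 'b'), add 'bb' as idx 5
Step 6: w='b' (idx 3), next='c' -> output (3, 'c'), add 'bc' as idx 6
Step 7: w='cc' (idx 2), next='b' -> output (2, 'b'), add 'ccb' as idx 7


Encoded: [(0, 'c'), (1, 'c'), (0, 'b'), (1, 'b'), (3, 'b'), (3, 'c'), (2, 'b')]


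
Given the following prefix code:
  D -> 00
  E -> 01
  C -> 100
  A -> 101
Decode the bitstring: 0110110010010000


Decoding step by step:
Bits 01 -> E
Bits 101 -> A
Bits 100 -> C
Bits 100 -> C
Bits 100 -> C
Bits 00 -> D


Decoded message: EACCCD


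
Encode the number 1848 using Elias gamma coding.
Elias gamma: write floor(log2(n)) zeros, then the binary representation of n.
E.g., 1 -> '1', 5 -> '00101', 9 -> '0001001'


num_bits = floor(log2(1848)) + 1 = 11
leading_zeros = num_bits - 1 = 10
binary(1848) = 11100111000

Elias gamma(1848) = '0000000000' + '11100111000' = 000000000011100111000 (21 bits)


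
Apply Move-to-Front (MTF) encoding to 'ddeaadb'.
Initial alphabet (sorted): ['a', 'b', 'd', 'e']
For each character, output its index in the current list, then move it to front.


MTF encoding:
'd': index 2 in ['a', 'b', 'd', 'e'] -> ['d', 'a', 'b', 'e']
'd': index 0 in ['d', 'a', 'b', 'e'] -> ['d', 'a', 'b', 'e']
'e': index 3 in ['d', 'a', 'b', 'e'] -> ['e', 'd', 'a', 'b']
'a': index 2 in ['e', 'd', 'a', 'b'] -> ['a', 'e', 'd', 'b']
'a': index 0 in ['a', 'e', 'd', 'b'] -> ['a', 'e', 'd', 'b']
'd': index 2 in ['a', 'e', 'd', 'b'] -> ['d', 'a', 'e', 'b']
'b': index 3 in ['d', 'a', 'e', 'b'] -> ['b', 'd', 'a', 'e']


Output: [2, 0, 3, 2, 0, 2, 3]


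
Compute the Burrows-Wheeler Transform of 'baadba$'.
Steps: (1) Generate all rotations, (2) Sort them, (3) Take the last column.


Rotations (sorted):
  0: $baadba -> last char: a
  1: a$baadb -> last char: b
  2: aadba$b -> last char: b
  3: adba$ba -> last char: a
  4: ba$baad -> last char: d
  5: baadba$ -> last char: $
  6: dba$baa -> last char: a


BWT = abbad$a


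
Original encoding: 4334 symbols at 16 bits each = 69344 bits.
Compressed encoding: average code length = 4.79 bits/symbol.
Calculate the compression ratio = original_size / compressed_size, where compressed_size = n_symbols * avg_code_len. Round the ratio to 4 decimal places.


original_size = n_symbols * orig_bits = 4334 * 16 = 69344 bits
compressed_size = n_symbols * avg_code_len = 4334 * 4.79 = 20759.86 bits
ratio = original_size / compressed_size = 69344 / 20759.86 = 3.3403

Compression ratio = 3.3403


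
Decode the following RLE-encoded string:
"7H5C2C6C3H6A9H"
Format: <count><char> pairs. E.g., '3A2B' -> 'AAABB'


Expanding each <count><char> pair:
  7H -> 'HHHHHHH'
  5C -> 'CCCCC'
  2C -> 'CC'
  6C -> 'CCCCCC'
  3H -> 'HHH'
  6A -> 'AAAAAA'
  9H -> 'HHHHHHHHH'

Decoded = HHHHHHHCCCCCCCCCCCCCHHHAAAAAAHHHHHHHHH


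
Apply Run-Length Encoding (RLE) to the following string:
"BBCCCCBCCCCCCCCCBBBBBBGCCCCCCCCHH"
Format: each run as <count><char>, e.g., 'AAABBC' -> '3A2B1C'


Scanning runs left to right:
  i=0: run of 'B' x 2 -> '2B'
  i=2: run of 'C' x 4 -> '4C'
  i=6: run of 'B' x 1 -> '1B'
  i=7: run of 'C' x 9 -> '9C'
  i=16: run of 'B' x 6 -> '6B'
  i=22: run of 'G' x 1 -> '1G'
  i=23: run of 'C' x 8 -> '8C'
  i=31: run of 'H' x 2 -> '2H'

RLE = 2B4C1B9C6B1G8C2H


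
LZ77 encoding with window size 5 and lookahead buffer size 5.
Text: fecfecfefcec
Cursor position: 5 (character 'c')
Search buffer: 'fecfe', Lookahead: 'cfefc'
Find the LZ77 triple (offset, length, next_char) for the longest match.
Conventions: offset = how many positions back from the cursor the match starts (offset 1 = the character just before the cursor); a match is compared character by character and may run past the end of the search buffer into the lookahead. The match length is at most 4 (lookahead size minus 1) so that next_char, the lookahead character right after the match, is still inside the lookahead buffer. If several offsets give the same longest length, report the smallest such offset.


Try each offset into the search buffer:
  offset=1 (pos 4, char 'e'): match length 0
  offset=2 (pos 3, char 'f'): match length 0
  offset=3 (pos 2, char 'c'): match length 3
  offset=4 (pos 1, char 'e'): match length 0
  offset=5 (pos 0, char 'f'): match length 0
Longest match has length 3 at offset 3.
next_char = character at position 5 + 3 = 8 -> 'f'

Best match: offset=3, length=3 (matching 'cfe' starting at position 2)
LZ77 triple: (3, 3, 'f')


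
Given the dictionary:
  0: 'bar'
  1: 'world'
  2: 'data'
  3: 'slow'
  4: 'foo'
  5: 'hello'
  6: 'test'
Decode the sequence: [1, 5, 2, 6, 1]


Look up each index in the dictionary:
  1 -> 'world'
  5 -> 'hello'
  2 -> 'data'
  6 -> 'test'
  1 -> 'world'

Decoded: "world hello data test world"


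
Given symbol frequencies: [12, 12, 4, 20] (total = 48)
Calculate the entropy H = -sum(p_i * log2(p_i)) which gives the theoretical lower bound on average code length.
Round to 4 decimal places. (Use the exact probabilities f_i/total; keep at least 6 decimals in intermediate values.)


Per-symbol terms -p_i * log2(p_i) with p_i = f_i/48:
  p = 12/48 = 0.250000: log2(p) = -2.000000, -p*log2(p) = 0.500000
  p = 12/48 = 0.250000: log2(p) = -2.000000, -p*log2(p) = 0.500000
  p = 4/48 = 0.083333: log2(p) = -3.584963, -p*log2(p) = 0.298747
  p = 20/48 = 0.416667: log2(p) = -1.263034, -p*log2(p) = 0.526264
H = 0.500000 + 0.500000 + 0.298747 + 0.526264 = 1.825011

H = 1.825 bits/symbol


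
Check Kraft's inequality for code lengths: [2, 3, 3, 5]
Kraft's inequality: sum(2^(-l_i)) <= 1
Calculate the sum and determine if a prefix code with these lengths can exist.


Sum = 2^(-2) + 2^(-3) + 2^(-3) + 2^(-5)
    = 0.25 + 0.125 + 0.125 + 0.03125
    = 17/32 = 0.53125
Since 0.53125 <= 1, Kraft's inequality IS satisfied.
A prefix code with these lengths CAN exist.

Kraft sum = 0.53125. Satisfied.


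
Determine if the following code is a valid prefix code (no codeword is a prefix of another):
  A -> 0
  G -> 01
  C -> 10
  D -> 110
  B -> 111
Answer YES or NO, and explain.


Checking each pair (does one codeword prefix another?):
  A='0' vs G='01': prefix -- VIOLATION

NO -- this is NOT a valid prefix code. A (0) is a prefix of G (01).


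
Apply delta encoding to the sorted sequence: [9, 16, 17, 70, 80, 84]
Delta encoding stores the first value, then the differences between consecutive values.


First value: 9
Deltas:
  16 - 9 = 7
  17 - 16 = 1
  70 - 17 = 53
  80 - 70 = 10
  84 - 80 = 4


Delta encoded: [9, 7, 1, 53, 10, 4]


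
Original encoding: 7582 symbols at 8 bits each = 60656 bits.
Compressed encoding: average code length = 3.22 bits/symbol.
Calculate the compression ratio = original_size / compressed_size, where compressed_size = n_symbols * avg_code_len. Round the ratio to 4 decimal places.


original_size = n_symbols * orig_bits = 7582 * 8 = 60656 bits
compressed_size = n_symbols * avg_code_len = 7582 * 3.22 = 24414.04 bits
ratio = original_size / compressed_size = 60656 / 24414.04 = 2.4845

Compression ratio = 2.4845


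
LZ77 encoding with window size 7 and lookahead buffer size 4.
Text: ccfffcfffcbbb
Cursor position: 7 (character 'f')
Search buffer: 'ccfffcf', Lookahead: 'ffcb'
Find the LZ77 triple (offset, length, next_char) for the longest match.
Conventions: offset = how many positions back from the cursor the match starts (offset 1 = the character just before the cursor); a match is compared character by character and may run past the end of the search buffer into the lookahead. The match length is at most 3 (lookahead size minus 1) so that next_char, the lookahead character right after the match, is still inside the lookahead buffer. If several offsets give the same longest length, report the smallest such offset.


Try each offset into the search buffer:
  offset=1 (pos 6, char 'f'): match length 2
  offset=2 (pos 5, char 'c'): match length 0
  offset=3 (pos 4, char 'f'): match length 1
  offset=4 (pos 3, char 'f'): match length 3
  offset=5 (pos 2, char 'f'): match length 2
  offset=6 (pos 1, char 'c'): match length 0
  offset=7 (pos 0, char 'c'): match length 0
Longest match has length 3 at offset 4.
next_char = character at position 7 + 3 = 10 -> 'b'

Best match: offset=4, length=3 (matching 'ffc' starting at position 3)
LZ77 triple: (4, 3, 'b')


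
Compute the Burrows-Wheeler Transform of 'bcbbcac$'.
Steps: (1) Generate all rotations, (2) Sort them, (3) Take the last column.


Rotations (sorted):
  0: $bcbbcac -> last char: c
  1: ac$bcbbc -> last char: c
  2: bbcac$bc -> last char: c
  3: bcac$bcb -> last char: b
  4: bcbbcac$ -> last char: $
  5: c$bcbbca -> last char: a
  6: cac$bcbb -> last char: b
  7: cbbcac$b -> last char: b


BWT = cccb$abb


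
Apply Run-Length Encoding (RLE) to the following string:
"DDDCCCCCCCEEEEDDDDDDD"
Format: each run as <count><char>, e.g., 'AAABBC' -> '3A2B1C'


Scanning runs left to right:
  i=0: run of 'D' x 3 -> '3D'
  i=3: run of 'C' x 7 -> '7C'
  i=10: run of 'E' x 4 -> '4E'
  i=14: run of 'D' x 7 -> '7D'

RLE = 3D7C4E7D


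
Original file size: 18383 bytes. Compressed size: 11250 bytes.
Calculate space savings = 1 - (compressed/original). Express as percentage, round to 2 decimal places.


ratio = compressed/original = 11250/18383 = 0.611978
savings = 1 - ratio = 1 - 0.611978 = 0.388022
as a percentage: 0.388022 * 100 = 38.8%

Space savings = 1 - 11250/18383 = 38.8%


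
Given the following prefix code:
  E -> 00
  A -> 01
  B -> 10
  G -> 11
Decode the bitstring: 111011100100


Decoding step by step:
Bits 11 -> G
Bits 10 -> B
Bits 11 -> G
Bits 10 -> B
Bits 01 -> A
Bits 00 -> E


Decoded message: GBGBAE


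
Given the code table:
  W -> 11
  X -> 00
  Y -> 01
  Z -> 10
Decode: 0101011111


Decoding:
01 -> Y
01 -> Y
01 -> Y
11 -> W
11 -> W


Result: YYYWW


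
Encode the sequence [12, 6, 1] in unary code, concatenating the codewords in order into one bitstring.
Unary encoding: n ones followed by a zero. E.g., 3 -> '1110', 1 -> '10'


Encode each number as n ones followed by a terminating 0:
  12 -> 1111111111110 (13 bits)
  6 -> 1111110 (7 bits)
  1 -> 10 (2 bits)
Total length = 13 + 7 + 2 = 22 bits.

Unary([12, 6, 1]) = 1111111111110111111010 (22 bits)


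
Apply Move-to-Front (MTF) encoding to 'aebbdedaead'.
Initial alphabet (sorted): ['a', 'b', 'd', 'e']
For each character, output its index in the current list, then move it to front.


MTF encoding:
'a': index 0 in ['a', 'b', 'd', 'e'] -> ['a', 'b', 'd', 'e']
'e': index 3 in ['a', 'b', 'd', 'e'] -> ['e', 'a', 'b', 'd']
'b': index 2 in ['e', 'a', 'b', 'd'] -> ['b', 'e', 'a', 'd']
'b': index 0 in ['b', 'e', 'a', 'd'] -> ['b', 'e', 'a', 'd']
'd': index 3 in ['b', 'e', 'a', 'd'] -> ['d', 'b', 'e', 'a']
'e': index 2 in ['d', 'b', 'e', 'a'] -> ['e', 'd', 'b', 'a']
'd': index 1 in ['e', 'd', 'b', 'a'] -> ['d', 'e', 'b', 'a']
'a': index 3 in ['d', 'e', 'b', 'a'] -> ['a', 'd', 'e', 'b']
'e': index 2 in ['a', 'd', 'e', 'b'] -> ['e', 'a', 'd', 'b']
'a': index 1 in ['e', 'a', 'd', 'b'] -> ['a', 'e', 'd', 'b']
'd': index 2 in ['a', 'e', 'd', 'b'] -> ['d', 'a', 'e', 'b']


Output: [0, 3, 2, 0, 3, 2, 1, 3, 2, 1, 2]


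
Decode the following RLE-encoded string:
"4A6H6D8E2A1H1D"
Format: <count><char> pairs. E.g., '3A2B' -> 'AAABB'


Expanding each <count><char> pair:
  4A -> 'AAAA'
  6H -> 'HHHHHH'
  6D -> 'DDDDDD'
  8E -> 'EEEEEEEE'
  2A -> 'AA'
  1H -> 'H'
  1D -> 'D'

Decoded = AAAAHHHHHHDDDDDDEEEEEEEEAAHD


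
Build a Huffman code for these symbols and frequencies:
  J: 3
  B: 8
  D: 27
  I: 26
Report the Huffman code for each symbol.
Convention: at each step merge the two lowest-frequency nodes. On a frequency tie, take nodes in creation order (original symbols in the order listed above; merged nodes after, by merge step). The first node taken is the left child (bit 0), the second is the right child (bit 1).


Huffman tree construction:
Step 1: Merge J(3) + B(8) = 11
Step 2: Merge (J+B)(11) + I(26) = 37
Step 3: Merge D(27) + ((J+B)+I)(37) = 64
Read each symbol's code off the tree from the root (left child = 0, right child = 1).

Codes:
  J: 100 (length 3)
  B: 101 (length 3)
  D: 0 (length 1)
  I: 11 (length 2)
Average code length: 112/64 = 1.7500 bits/symbol


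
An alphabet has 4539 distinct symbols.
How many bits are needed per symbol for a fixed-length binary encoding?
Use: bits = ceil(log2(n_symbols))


log2(4539) = 12.1482
Bracket: 2^12 = 4096 < 4539 <= 2^13 = 8192
So ceil(log2(4539)) = 13

bits = ceil(log2(4539)) = ceil(12.1482) = 13 bits


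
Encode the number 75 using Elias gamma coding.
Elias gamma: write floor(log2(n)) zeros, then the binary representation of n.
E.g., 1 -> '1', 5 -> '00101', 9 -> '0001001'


num_bits = floor(log2(75)) + 1 = 7
leading_zeros = num_bits - 1 = 6
binary(75) = 1001011

Elias gamma(75) = '000000' + '1001011' = 0000001001011 (13 bits)


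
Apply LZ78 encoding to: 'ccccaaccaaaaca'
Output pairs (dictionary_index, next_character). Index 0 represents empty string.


LZ78 encoding steps:
Dictionary: {0: ''}
Step 1: w='' (idx 0), next='c' -> output (0, 'c'), add 'c' as idx 1
Step 2: w='c' (idx 1), next='c' -> output (1, 'c'), add 'cc' as idx 2
Step 3: w='c' (idx 1), next='a' -> output (1, 'a'), add 'ca' as idx 3
Step 4: w='' (idx 0), next='a' -> output (0, 'a'), add 'a' as idx 4
Step 5: w='cc' (idx 2), next='a' -> output (2, 'a'), add 'cca' as idx 5
Step 6: w='a' (idx 4), next='a' -> output (4, 'a'), add 'aa' as idx 6
Step 7: w='a' (idx 4), next='c' -> output (4, 'c'), add 'ac' as idx 7
Step 8: w='a' (idx 4), end of input -> output (4, '')


Encoded: [(0, 'c'), (1, 'c'), (1, 'a'), (0, 'a'), (2, 'a'), (4, 'a'), (4, 'c'), (4, '')]


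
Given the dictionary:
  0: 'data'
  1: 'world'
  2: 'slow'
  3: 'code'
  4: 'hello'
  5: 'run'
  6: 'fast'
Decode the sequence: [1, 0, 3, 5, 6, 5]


Look up each index in the dictionary:
  1 -> 'world'
  0 -> 'data'
  3 -> 'code'
  5 -> 'run'
  6 -> 'fast'
  5 -> 'run'

Decoded: "world data code run fast run"


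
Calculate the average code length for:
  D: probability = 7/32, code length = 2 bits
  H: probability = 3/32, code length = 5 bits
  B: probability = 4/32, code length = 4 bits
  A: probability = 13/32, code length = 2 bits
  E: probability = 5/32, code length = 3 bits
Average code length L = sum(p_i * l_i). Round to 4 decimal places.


Weighted contributions p_i * l_i:
  D: (7/32) * 2 = 14/32
  H: (3/32) * 5 = 15/32
  B: (4/32) * 4 = 16/32
  A: (13/32) * 2 = 26/32
  E: (5/32) * 3 = 15/32
Sum = (14 + 15 + 16 + 26 + 15)/32 = 86/32

L = 86/32 = 2.6875 bits/symbol


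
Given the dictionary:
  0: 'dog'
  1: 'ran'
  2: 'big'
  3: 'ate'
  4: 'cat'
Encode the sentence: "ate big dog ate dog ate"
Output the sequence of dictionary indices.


Look up each word in the dictionary:
  'ate' -> 3
  'big' -> 2
  'dog' -> 0
  'ate' -> 3
  'dog' -> 0
  'ate' -> 3

Encoded: [3, 2, 0, 3, 0, 3]


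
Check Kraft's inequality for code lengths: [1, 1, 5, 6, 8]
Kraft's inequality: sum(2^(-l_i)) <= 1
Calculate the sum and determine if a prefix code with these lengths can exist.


Sum = 2^(-1) + 2^(-1) + 2^(-5) + 2^(-6) + 2^(-8)
    = 0.5 + 0.5 + 0.03125 + 0.015625 + 0.00390625
    = 269/256 = 1.05078125
Since 1.05078125 > 1, Kraft's inequality is NOT satisfied.
A prefix code with these lengths CANNOT exist.

Kraft sum = 1.05078125. Not satisfied.


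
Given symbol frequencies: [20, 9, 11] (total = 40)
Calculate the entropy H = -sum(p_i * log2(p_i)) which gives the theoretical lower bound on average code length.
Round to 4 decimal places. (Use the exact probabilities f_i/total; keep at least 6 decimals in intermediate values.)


Per-symbol terms -p_i * log2(p_i) with p_i = f_i/40:
  p = 20/40 = 0.500000: log2(p) = -1.000000, -p*log2(p) = 0.500000
  p = 9/40 = 0.225000: log2(p) = -2.152003, -p*log2(p) = 0.484201
  p = 11/40 = 0.275000: log2(p) = -1.862496, -p*log2(p) = 0.512187
H = 0.500000 + 0.484201 + 0.512187 = 1.496388

H = 1.4964 bits/symbol


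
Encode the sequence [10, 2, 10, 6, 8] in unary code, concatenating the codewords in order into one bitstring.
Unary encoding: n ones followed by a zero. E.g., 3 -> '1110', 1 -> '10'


Encode each number as n ones followed by a terminating 0:
  10 -> 11111111110 (11 bits)
  2 -> 110 (3 bits)
  10 -> 11111111110 (11 bits)
  6 -> 1111110 (7 bits)
  8 -> 111111110 (9 bits)
Total length = 11 + 3 + 11 + 7 + 9 = 41 bits.

Unary([10, 2, 10, 6, 8]) = 11111111110110111111111101111110111111110 (41 bits)
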